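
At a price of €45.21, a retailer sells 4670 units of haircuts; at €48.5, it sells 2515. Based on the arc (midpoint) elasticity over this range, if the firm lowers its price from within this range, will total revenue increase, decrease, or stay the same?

Arc ε = (-2155/3.29)(46.86/3592.5) ≈ -8.543.
|ε| = 8.54 > 1, so demand is elastic. A price cut therefore raises total revenue.

increase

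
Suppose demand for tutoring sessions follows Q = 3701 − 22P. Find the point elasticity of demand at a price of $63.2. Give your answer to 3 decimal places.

At P = 63.2, Q = 2310.600.
dQ/dP = −22.
ε = (dQ/dP)(P/Q) = (-22)(63.2/2310.600).

-0.602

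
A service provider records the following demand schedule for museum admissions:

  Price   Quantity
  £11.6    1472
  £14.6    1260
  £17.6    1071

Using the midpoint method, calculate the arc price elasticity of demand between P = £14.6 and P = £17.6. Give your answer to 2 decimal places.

At P = 14.6, Q = 1260; at P = 17.6, Q = 1071.
ΔQ = -189, ΔP = 3.0. Midpoints: P̄ = 16.10, Q̄ = 1165.5.
ε = (ΔQ/ΔP)(P̄/Q̄) = (-189/3.0)(16.10/1165.5).

-0.87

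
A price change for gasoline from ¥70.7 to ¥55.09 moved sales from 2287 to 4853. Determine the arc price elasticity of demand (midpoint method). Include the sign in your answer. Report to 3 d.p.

-2.896

ΔQ = 4853 − 2287 = 2566; ΔP = 55.09 − 70.7 = -15.61.
Midpoints: P̄ = 62.90, Q̄ = 3570.0.
ε = (ΔQ/ΔP)(P̄/Q̄) = (2566/-15.61)(62.90/3570.0).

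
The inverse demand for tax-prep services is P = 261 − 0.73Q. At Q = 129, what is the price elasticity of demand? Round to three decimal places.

At Q = 129, P = 261 − 0.73(129) = 166.83.
dP/dQ = −0.73, so dQ/dP = 1/(−0.73) = -1.370.
ε = (dQ/dP)(P/Q) = (-1.370)(166.83/129).

-1.772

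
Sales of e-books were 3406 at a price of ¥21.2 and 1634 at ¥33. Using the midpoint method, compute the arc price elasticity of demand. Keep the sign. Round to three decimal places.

ΔQ = 1634 − 3406 = -1772; ΔP = 33 − 21.2 = 11.8.
Midpoints: P̄ = 27.10, Q̄ = 2520.0.
ε = (ΔQ/ΔP)(P̄/Q̄) = (-1772/11.8)(27.10/2520.0).

-1.615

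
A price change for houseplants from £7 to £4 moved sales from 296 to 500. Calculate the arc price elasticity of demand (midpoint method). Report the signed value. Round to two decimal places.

ΔQ = 500 − 296 = 204; ΔP = 4 − 7 = -3.
Midpoints: P̄ = 5.50, Q̄ = 398.0.
ε = (ΔQ/ΔP)(P̄/Q̄) = (204/-3)(5.50/398.0).

-0.94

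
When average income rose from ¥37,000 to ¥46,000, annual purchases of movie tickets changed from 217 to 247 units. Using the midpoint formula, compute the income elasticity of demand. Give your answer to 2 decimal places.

0.60

ΔQ = 30, ΔI = 9000. Midpoints: Ī = 41,500, Q̄ = 232.0.
ε_I = (ΔQ/ΔI)(Ī/Q̄) = (30/9000)(41500/232.0).
ε_I > 0, so the good is normal.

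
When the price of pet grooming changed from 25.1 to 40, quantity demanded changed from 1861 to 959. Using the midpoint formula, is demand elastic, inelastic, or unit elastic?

elastic

Arc ε ≈ -1.398.
|ε| = 1.40 > 1.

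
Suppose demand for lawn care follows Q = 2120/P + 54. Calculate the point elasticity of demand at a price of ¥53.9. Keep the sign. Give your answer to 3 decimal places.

-0.421

At P = 53.9, Q = 93.332.
dQ/dP = −2120/P² = -0.730.
ε = (dQ/dP)(P/Q) = (-0.730)(53.9/93.332).
|ε| < 1, so demand is inelastic at this price.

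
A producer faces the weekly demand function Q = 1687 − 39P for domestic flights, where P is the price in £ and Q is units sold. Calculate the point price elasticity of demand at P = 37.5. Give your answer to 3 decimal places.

At P = 37.5, Q = 224.500.
dQ/dP = −39.
ε = (dQ/dP)(P/Q) = (-39)(37.5/224.500).

-6.514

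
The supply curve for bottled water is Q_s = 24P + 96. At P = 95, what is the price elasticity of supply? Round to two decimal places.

0.96

At P = 95, Q_s = 2376.
dQ_s/dP = 24.
ε_s = (dQ_s/dP)(P/Q_s) = (24)(95/2376).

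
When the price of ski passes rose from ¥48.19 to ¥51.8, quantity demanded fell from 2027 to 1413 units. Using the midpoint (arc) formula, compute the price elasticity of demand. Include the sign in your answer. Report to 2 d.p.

-4.94

ΔQ = 1413 − 2027 = -614; ΔP = 51.8 − 48.19 = 3.61.
Midpoints: P̄ = 49.99, Q̄ = 1720.0.
ε = (ΔQ/ΔP)(P̄/Q̄) = (-614/3.61)(49.99/1720.0).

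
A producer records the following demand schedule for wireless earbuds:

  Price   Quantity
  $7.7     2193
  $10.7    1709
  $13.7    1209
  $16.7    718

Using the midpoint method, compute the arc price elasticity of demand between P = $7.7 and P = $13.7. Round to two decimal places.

-1.03

At P = 7.7, Q = 2193; at P = 13.7, Q = 1209.
ΔQ = -984, ΔP = 6.0. Midpoints: P̄ = 10.70, Q̄ = 1701.0.
ε = (ΔQ/ΔP)(P̄/Q̄) = (-984/6.0)(10.70/1701.0).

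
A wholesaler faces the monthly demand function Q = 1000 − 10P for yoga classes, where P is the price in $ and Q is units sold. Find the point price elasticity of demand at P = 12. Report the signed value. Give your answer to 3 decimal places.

At P = 12, Q = 880.
dQ/dP = −10.
ε = (dQ/dP)(P/Q) = (-10)(12/880).

-0.136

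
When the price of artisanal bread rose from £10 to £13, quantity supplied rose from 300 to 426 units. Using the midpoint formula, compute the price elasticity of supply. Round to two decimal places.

ΔQ = 426 − 300 = 126; ΔP = 13 − 10 = 3.
Midpoints: P̄ = 11.50, Q̄ = 363.0.
ε_s = (ΔQ/ΔP)(P̄/Q̄) = (126/3)(11.50/363.0).

1.33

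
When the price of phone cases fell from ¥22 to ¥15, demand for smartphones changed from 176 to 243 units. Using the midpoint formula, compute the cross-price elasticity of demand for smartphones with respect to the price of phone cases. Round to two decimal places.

ΔQ_x = 243 − 176 = 67; ΔP_y = 15 − 22 = -7.
Midpoints: P̄_y = 18.50, Q̄_x = 209.5.
ε_xy = (ΔQ_x/ΔP_y)(P̄_y/Q̄_x) = (67/-7)(18.50/209.5).

-0.85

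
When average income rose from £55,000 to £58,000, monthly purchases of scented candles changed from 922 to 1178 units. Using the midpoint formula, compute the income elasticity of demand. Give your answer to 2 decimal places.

4.59

ΔQ = 256, ΔI = 3000. Midpoints: Ī = 56,500, Q̄ = 1050.0.
ε_I = (ΔQ/ΔI)(Ī/Q̄) = (256/3000)(56500/1050.0).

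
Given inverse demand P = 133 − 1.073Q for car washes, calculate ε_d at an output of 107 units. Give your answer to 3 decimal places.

At Q = 107, P = 133 − 1.073(107) = 18.19.
dP/dQ = −1.073, so dQ/dP = 1/(−1.073) = -0.932.
ε = (dQ/dP)(P/Q) = (-0.932)(18.19/107).

-0.158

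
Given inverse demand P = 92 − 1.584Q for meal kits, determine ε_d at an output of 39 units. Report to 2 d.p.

-0.49

At Q = 39, P = 92 − 1.584(39) = 30.22.
dP/dQ = −1.584, so dQ/dP = 1/(−1.584) = -0.631.
ε = (dQ/dP)(P/Q) = (-0.631)(30.22/39).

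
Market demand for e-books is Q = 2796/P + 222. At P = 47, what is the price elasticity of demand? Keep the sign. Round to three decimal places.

-0.211

At P = 47, Q = 281.489.
dQ/dP = −2796/P² = -1.266.
ε = (dQ/dP)(P/Q) = (-1.266)(47/281.489).
|ε| < 1, so demand is inelastic at this price.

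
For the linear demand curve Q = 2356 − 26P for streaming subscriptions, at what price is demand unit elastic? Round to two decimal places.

For linear demand Q = a − bP, ε = −bP/(a − bP). |ε| = 1 when bP = a − bP, i.e. P = a/(2b).
P = 2356/(2·26) = 2356/52 = 45.3077.

45.31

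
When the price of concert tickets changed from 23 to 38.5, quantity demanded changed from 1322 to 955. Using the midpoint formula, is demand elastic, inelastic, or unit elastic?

inelastic

Arc ε ≈ -0.640.
|ε| = 0.64 < 1.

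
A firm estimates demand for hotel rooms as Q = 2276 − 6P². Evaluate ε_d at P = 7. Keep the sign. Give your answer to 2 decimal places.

-0.30

At P = 7, Q = 1982.
dQ/dP = −12P = -84.
ε = (dQ/dP)(P/Q) = (-84)(7/1982).
|ε| < 1, so demand is inelastic at this price.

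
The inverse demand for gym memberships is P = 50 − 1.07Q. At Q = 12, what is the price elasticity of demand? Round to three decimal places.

At Q = 12, P = 50 − 1.07(12) = 37.16.
dP/dQ = −1.07, so dQ/dP = 1/(−1.07) = -0.935.
ε = (dQ/dP)(P/Q) = (-0.935)(37.16/12).

-2.894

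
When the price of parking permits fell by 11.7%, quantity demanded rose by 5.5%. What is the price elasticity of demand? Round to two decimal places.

-0.47

ε = %ΔQ / %ΔP = (5.5)/(-11.7) = -0.470.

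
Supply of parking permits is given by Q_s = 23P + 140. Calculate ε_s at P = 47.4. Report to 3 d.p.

At P = 47.4, Q_s = 1230.20.
dQ_s/dP = 23.
ε_s = (dQ_s/dP)(P/Q_s) = (23)(47.4/1230.20).

0.886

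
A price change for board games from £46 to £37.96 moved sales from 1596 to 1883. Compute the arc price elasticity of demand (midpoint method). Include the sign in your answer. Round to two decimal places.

ΔQ = 1883 − 1596 = 287; ΔP = 37.96 − 46 = -8.04.
Midpoints: P̄ = 41.98, Q̄ = 1739.5.
ε = (ΔQ/ΔP)(P̄/Q̄) = (287/-8.04)(41.98/1739.5).

-0.86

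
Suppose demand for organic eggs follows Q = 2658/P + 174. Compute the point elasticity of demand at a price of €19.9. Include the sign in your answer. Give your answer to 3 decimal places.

At P = 19.9, Q = 307.568.
dQ/dP = −2658/P² = -6.712.
ε = (dQ/dP)(P/Q) = (-6.712)(19.9/307.568).

-0.434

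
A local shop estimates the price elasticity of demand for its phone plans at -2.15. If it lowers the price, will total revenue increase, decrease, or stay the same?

|ε| = 2.15 > 1, so demand is elastic. A price cut therefore raises total revenue.

increase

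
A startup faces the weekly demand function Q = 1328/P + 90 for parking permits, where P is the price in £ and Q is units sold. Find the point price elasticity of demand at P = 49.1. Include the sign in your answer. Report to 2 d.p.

At P = 49.1, Q = 117.047.
dQ/dP = −1328/P² = -0.551.
ε = (dQ/dP)(P/Q) = (-0.551)(49.1/117.047).

-0.23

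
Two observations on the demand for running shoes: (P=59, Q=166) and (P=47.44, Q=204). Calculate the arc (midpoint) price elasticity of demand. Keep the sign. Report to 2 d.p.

-0.95

ΔQ = 204 − 166 = 38; ΔP = 47.44 − 59 = -11.56.
Midpoints: P̄ = 53.22, Q̄ = 185.0.
ε = (ΔQ/ΔP)(P̄/Q̄) = (38/-11.56)(53.22/185.0).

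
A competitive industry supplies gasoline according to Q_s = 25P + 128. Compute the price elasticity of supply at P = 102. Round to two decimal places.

At P = 102, Q_s = 2678.
dQ_s/dP = 25.
ε_s = (dQ_s/dP)(P/Q_s) = (25)(102/2678).

0.95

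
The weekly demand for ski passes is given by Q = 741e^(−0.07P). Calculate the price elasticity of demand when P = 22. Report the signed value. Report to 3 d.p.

-1.540

At P = 22, Q = 158.856.
dQ/dP = −0.07·741e^(−0.07P) = −0.07Q = -11.120.
ε = (dQ/dP)(P/Q) = (-11.120)(22/158.856).
|ε| > 1, so demand is elastic at this price.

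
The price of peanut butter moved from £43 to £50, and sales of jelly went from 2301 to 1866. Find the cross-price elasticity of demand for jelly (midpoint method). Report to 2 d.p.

ΔQ_x = 1866 − 2301 = -435; ΔP_y = 50 − 43 = 7.
Midpoints: P̄_y = 46.50, Q̄_x = 2083.5.
ε_xy = (ΔQ_x/ΔP_y)(P̄_y/Q̄_x) = (-435/7)(46.50/2083.5).
ε_xy < 0, so the goods are complements.

-1.39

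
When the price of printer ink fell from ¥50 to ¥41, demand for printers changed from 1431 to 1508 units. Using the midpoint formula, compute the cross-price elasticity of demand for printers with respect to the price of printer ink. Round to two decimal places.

-0.26

ΔQ_x = 1508 − 1431 = 77; ΔP_y = 41 − 50 = -9.
Midpoints: P̄_y = 45.50, Q̄_x = 1469.5.
ε_xy = (ΔQ_x/ΔP_y)(P̄_y/Q̄_x) = (77/-9)(45.50/1469.5).
ε_xy < 0, so the goods are complements.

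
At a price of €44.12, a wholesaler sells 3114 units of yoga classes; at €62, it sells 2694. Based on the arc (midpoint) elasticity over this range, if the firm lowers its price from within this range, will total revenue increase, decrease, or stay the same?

decrease

Arc ε = (-420/17.88)(53.06/2904.0) ≈ -0.429.
|ε| = 0.43 < 1, so demand is inelastic. A price cut therefore reduces total revenue.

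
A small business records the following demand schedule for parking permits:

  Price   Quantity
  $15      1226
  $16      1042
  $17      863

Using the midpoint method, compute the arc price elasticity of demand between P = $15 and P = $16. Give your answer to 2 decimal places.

-2.51

At P = 15, Q = 1226; at P = 16, Q = 1042.
ΔQ = -184, ΔP = 1. Midpoints: P̄ = 15.50, Q̄ = 1134.0.
ε = (ΔQ/ΔP)(P̄/Q̄) = (-184/1)(15.50/1134.0).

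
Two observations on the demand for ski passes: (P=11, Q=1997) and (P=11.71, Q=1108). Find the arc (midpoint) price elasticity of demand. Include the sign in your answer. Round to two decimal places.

ΔQ = 1108 − 1997 = -889; ΔP = 11.71 − 11 = 0.71.
Midpoints: P̄ = 11.36, Q̄ = 1552.5.
ε = (ΔQ/ΔP)(P̄/Q̄) = (-889/0.71)(11.36/1552.5).

-9.16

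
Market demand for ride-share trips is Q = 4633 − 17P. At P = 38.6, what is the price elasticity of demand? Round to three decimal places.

At P = 38.6, Q = 3976.800.
dQ/dP = −17.
ε = (dQ/dP)(P/Q) = (-17)(38.6/3976.800).
|ε| < 1, so demand is inelastic at this price.

-0.165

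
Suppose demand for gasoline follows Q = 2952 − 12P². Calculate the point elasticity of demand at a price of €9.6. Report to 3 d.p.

-1.198

At P = 9.6, Q = 1846.080.
dQ/dP = −24P = -230.400.
ε = (dQ/dP)(P/Q) = (-230.400)(9.6/1846.080).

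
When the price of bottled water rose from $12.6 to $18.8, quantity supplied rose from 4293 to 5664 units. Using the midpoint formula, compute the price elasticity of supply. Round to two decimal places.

0.70

ΔQ = 5664 − 4293 = 1371; ΔP = 18.8 − 12.6 = 6.2.
Midpoints: P̄ = 15.70, Q̄ = 4978.5.
ε_s = (ΔQ/ΔP)(P̄/Q̄) = (1371/6.2)(15.70/4978.5).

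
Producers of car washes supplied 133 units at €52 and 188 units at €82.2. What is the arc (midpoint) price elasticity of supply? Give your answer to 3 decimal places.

0.761

ΔQ = 188 − 133 = 55; ΔP = 82.2 − 52 = 30.2.
Midpoints: P̄ = 67.10, Q̄ = 160.5.
ε_s = (ΔQ/ΔP)(P̄/Q̄) = (55/30.2)(67.10/160.5).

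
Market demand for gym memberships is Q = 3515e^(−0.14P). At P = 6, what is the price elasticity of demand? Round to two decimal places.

-0.84

At P = 6, Q = 1517.462.
dQ/dP = −0.14·3515e^(−0.14P) = −0.14Q = -212.445.
ε = (dQ/dP)(P/Q) = (-212.445)(6/1517.462).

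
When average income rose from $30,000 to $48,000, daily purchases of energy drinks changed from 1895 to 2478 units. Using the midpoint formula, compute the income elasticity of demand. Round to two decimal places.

0.58

ΔQ = 583, ΔI = 18000. Midpoints: Ī = 39,000, Q̄ = 2186.5.
ε_I = (ΔQ/ΔI)(Ī/Q̄) = (583/18000)(39000/2186.5).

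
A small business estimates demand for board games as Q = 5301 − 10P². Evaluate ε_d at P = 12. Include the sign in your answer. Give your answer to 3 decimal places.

-0.746

At P = 12, Q = 3861.
dQ/dP = −20P = -240.
ε = (dQ/dP)(P/Q) = (-240)(12/3861).
|ε| < 1, so demand is inelastic at this price.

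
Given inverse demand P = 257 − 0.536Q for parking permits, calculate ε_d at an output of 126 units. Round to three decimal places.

At Q = 126, P = 257 − 0.536(126) = 189.46.
dP/dQ = −0.536, so dQ/dP = 1/(−0.536) = -1.866.
ε = (dQ/dP)(P/Q) = (-1.866)(189.46/126).

-2.805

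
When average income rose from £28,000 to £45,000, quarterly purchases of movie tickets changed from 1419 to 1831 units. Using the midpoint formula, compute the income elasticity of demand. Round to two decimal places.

ΔQ = 412, ΔI = 17000. Midpoints: Ī = 36,500, Q̄ = 1625.0.
ε_I = (ΔQ/ΔI)(Ī/Q̄) = (412/17000)(36500/1625.0).

0.54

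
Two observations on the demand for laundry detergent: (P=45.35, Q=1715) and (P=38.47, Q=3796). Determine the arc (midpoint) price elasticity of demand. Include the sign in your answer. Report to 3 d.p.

ΔQ = 3796 − 1715 = 2081; ΔP = 38.47 − 45.35 = -6.88.
Midpoints: P̄ = 41.91, Q̄ = 2755.5.
ε = (ΔQ/ΔP)(P̄/Q̄) = (2081/-6.88)(41.91/2755.5).

-4.600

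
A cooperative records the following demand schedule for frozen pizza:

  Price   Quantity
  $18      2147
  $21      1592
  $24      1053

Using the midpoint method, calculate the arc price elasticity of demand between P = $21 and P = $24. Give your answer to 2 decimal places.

-3.06

At P = 21, Q = 1592; at P = 24, Q = 1053.
ΔQ = -539, ΔP = 3. Midpoints: P̄ = 22.50, Q̄ = 1322.5.
ε = (ΔQ/ΔP)(P̄/Q̄) = (-539/3)(22.50/1322.5).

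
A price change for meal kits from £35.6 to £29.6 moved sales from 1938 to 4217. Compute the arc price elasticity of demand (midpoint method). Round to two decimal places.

-4.02

ΔQ = 4217 − 1938 = 2279; ΔP = 29.6 − 35.6 = -6.
Midpoints: P̄ = 32.60, Q̄ = 3077.5.
ε = (ΔQ/ΔP)(P̄/Q̄) = (2279/-6)(32.60/3077.5).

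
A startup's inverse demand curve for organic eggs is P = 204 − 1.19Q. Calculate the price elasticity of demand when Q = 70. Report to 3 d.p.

At Q = 70, P = 204 − 1.19(70) = 120.70.
dP/dQ = −1.19, so dQ/dP = 1/(−1.19) = -0.840.
ε = (dQ/dP)(P/Q) = (-0.840)(120.70/70).

-1.449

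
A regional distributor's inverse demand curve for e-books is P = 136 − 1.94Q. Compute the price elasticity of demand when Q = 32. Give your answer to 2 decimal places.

-1.19

At Q = 32, P = 136 − 1.94(32) = 73.92.
dP/dQ = −1.94, so dQ/dP = 1/(−1.94) = -0.515.
ε = (dQ/dP)(P/Q) = (-0.515)(73.92/32).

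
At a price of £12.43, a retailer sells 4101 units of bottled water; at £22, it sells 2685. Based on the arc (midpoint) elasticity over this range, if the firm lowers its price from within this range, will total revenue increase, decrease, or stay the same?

decrease

Arc ε = (-1416/9.57)(17.21/3393.0) ≈ -0.751.
|ε| = 0.75 < 1, so demand is inelastic. A price cut therefore reduces total revenue.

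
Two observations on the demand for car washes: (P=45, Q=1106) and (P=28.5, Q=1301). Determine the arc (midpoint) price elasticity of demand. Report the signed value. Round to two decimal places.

ΔQ = 1301 − 1106 = 195; ΔP = 28.5 − 45 = -16.5.
Midpoints: P̄ = 36.75, Q̄ = 1203.5.
ε = (ΔQ/ΔP)(P̄/Q̄) = (195/-16.5)(36.75/1203.5).

-0.36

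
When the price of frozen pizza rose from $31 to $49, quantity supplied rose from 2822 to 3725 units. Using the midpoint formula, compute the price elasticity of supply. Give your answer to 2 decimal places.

0.61

ΔQ = 3725 − 2822 = 903; ΔP = 49 − 31 = 18.
Midpoints: P̄ = 40.00, Q̄ = 3273.5.
ε_s = (ΔQ/ΔP)(P̄/Q̄) = (903/18)(40.00/3273.5).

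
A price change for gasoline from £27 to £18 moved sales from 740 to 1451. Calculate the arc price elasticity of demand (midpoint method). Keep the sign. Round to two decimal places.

ΔQ = 1451 − 740 = 711; ΔP = 18 − 27 = -9.
Midpoints: P̄ = 22.50, Q̄ = 1095.5.
ε = (ΔQ/ΔP)(P̄/Q̄) = (711/-9)(22.50/1095.5).

-1.62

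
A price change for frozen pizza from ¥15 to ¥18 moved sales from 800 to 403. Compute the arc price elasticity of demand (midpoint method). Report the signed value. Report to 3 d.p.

ΔQ = 403 − 800 = -397; ΔP = 18 − 15 = 3.
Midpoints: P̄ = 16.50, Q̄ = 601.5.
ε = (ΔQ/ΔP)(P̄/Q̄) = (-397/3)(16.50/601.5).

-3.630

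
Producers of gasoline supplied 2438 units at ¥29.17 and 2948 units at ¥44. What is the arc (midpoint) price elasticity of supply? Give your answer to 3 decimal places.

ΔQ = 2948 − 2438 = 510; ΔP = 44 − 29.17 = 14.83.
Midpoints: P̄ = 36.59, Q̄ = 2693.0.
ε_s = (ΔQ/ΔP)(P̄/Q̄) = (510/14.83)(36.59/2693.0).

0.467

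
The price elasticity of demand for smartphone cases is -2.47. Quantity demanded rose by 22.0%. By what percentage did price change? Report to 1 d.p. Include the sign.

-8.9%

%ΔP ≈ %ΔQ / ε = (22.0%)/(-2.47) = -8.91%.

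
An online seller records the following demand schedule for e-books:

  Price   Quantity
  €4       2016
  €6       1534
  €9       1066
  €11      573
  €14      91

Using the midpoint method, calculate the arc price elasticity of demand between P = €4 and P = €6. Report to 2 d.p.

-0.68

At P = 4, Q = 2016; at P = 6, Q = 1534.
ΔQ = -482, ΔP = 2. Midpoints: P̄ = 5.00, Q̄ = 1775.0.
ε = (ΔQ/ΔP)(P̄/Q̄) = (-482/2)(5.00/1775.0).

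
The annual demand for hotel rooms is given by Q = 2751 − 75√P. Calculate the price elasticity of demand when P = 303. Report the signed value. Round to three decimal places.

-0.452

At P = 303, Q = 1445.483.
dQ/dP = −75/(2√P) = -2.154.
ε = (dQ/dP)(P/Q) = (-2.154)(303/1445.483).
|ε| < 1, so demand is inelastic at this price.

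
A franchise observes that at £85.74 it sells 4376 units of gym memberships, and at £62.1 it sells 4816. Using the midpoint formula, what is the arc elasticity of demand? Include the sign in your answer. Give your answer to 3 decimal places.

ΔQ = 4816 − 4376 = 440; ΔP = 62.1 − 85.74 = -23.64.
Midpoints: P̄ = 73.92, Q̄ = 4596.0.
ε = (ΔQ/ΔP)(P̄/Q̄) = (440/-23.64)(73.92/4596.0).

-0.299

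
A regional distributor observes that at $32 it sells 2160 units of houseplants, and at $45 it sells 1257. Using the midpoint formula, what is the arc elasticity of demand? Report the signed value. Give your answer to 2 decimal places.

ΔQ = 1257 − 2160 = -903; ΔP = 45 − 32 = 13.
Midpoints: P̄ = 38.50, Q̄ = 1708.5.
ε = (ΔQ/ΔP)(P̄/Q̄) = (-903/13)(38.50/1708.5).

-1.57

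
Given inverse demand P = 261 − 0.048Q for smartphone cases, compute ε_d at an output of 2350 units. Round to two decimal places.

At Q = 2350, P = 261 − 0.048(2350) = 148.20.
dP/dQ = −0.048, so dQ/dP = 1/(−0.048) = -20.833.
ε = (dQ/dP)(P/Q) = (-20.833)(148.20/2350).

-1.31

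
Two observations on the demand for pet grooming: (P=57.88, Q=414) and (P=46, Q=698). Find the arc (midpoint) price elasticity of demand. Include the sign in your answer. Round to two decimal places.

-2.23

ΔQ = 698 − 414 = 284; ΔP = 46 − 57.88 = -11.88.
Midpoints: P̄ = 51.94, Q̄ = 556.0.
ε = (ΔQ/ΔP)(P̄/Q̄) = (284/-11.88)(51.94/556.0).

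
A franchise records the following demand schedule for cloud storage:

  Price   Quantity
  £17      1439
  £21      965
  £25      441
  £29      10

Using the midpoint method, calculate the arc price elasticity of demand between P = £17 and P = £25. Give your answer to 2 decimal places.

-2.79

At P = 17, Q = 1439; at P = 25, Q = 441.
ΔQ = -998, ΔP = 8. Midpoints: P̄ = 21.00, Q̄ = 940.0.
ε = (ΔQ/ΔP)(P̄/Q̄) = (-998/8)(21.00/940.0).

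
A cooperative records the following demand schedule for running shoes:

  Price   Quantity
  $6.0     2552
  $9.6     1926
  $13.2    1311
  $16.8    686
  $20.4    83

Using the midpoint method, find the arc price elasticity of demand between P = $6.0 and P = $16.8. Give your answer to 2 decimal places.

At P = 6.0, Q = 2552; at P = 16.8, Q = 686.
ΔQ = -1866, ΔP = 10.8. Midpoints: P̄ = 11.40, Q̄ = 1619.0.
ε = (ΔQ/ΔP)(P̄/Q̄) = (-1866/10.8)(11.40/1619.0).

-1.22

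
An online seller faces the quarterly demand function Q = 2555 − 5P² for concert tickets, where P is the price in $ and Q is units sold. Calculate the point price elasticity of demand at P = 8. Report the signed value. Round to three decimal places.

At P = 8, Q = 2235.
dQ/dP = −10P = -80.
ε = (dQ/dP)(P/Q) = (-80)(8/2235).
|ε| < 1, so demand is inelastic at this price.

-0.286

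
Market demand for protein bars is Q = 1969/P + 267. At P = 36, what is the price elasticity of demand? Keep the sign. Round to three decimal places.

At P = 36, Q = 321.694.
dQ/dP = −1969/P² = -1.519.
ε = (dQ/dP)(P/Q) = (-1.519)(36/321.694).

-0.170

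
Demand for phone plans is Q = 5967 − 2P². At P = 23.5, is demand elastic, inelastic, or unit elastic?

Q = 4862.500, dQ/dP = -94.
ε = (dQ/dP)(P/Q) ≈ -0.454.
|ε| = 0.45 < 1.

inelastic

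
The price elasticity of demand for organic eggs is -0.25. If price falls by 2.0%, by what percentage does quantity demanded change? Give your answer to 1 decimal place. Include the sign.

%ΔQ ≈ ε × %ΔP = (-0.25)(-2.0%) = 0.50%.

0.5%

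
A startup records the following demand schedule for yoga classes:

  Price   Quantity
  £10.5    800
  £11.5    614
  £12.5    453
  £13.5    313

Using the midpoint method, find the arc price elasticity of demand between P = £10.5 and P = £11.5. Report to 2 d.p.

-2.89

At P = 10.5, Q = 800; at P = 11.5, Q = 614.
ΔQ = -186, ΔP = 1.0. Midpoints: P̄ = 11.00, Q̄ = 707.0.
ε = (ΔQ/ΔP)(P̄/Q̄) = (-186/1.0)(11.00/707.0).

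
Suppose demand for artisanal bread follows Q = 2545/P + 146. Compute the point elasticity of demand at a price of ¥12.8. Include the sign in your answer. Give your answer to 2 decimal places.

At P = 12.8, Q = 344.828.
dQ/dP = −2545/P² = -15.533.
ε = (dQ/dP)(P/Q) = (-15.533)(12.8/344.828).

-0.58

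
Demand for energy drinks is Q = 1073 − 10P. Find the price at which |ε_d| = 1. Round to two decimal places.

53.65

For linear demand Q = a − bP, ε = −bP/(a − bP). |ε| = 1 when bP = a − bP, i.e. P = a/(2b).
P = 1073/(2·10) = 1073/20 = 53.6500.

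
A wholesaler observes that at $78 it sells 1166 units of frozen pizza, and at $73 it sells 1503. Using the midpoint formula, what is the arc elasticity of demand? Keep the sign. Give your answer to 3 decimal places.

ΔQ = 1503 − 1166 = 337; ΔP = 73 − 78 = -5.
Midpoints: P̄ = 75.50, Q̄ = 1334.5.
ε = (ΔQ/ΔP)(P̄/Q̄) = (337/-5)(75.50/1334.5).

-3.813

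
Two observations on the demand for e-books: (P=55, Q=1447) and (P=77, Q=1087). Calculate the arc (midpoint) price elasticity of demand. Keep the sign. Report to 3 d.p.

-0.852

ΔQ = 1087 − 1447 = -360; ΔP = 77 − 55 = 22.
Midpoints: P̄ = 66.00, Q̄ = 1267.0.
ε = (ΔQ/ΔP)(P̄/Q̄) = (-360/22)(66.00/1267.0).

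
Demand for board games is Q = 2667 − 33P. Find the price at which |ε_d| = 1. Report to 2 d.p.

For linear demand Q = a − bP, ε = −bP/(a − bP). |ε| = 1 when bP = a − bP, i.e. P = a/(2b).
P = 2667/(2·33) = 2667/66 = 40.4091.

40.41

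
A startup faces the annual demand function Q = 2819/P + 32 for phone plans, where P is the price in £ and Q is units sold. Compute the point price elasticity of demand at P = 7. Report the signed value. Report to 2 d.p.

At P = 7, Q = 434.714.
dQ/dP = −2819/P² = -57.531.
ε = (dQ/dP)(P/Q) = (-57.531)(7/434.714).

-0.93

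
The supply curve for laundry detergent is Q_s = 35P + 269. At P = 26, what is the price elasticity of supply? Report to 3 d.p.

0.772

At P = 26, Q_s = 1179.
dQ_s/dP = 35.
ε_s = (dQ_s/dP)(P/Q_s) = (35)(26/1179).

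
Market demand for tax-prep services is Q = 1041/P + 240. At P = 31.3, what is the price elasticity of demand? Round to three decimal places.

-0.122

At P = 31.3, Q = 273.259.
dQ/dP = −1041/P² = -1.063.
ε = (dQ/dP)(P/Q) = (-1.063)(31.3/273.259).
|ε| < 1, so demand is inelastic at this price.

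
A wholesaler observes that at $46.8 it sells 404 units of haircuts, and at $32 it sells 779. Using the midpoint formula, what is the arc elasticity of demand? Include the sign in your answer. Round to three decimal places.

ΔQ = 779 − 404 = 375; ΔP = 32 − 46.8 = -14.8.
Midpoints: P̄ = 39.40, Q̄ = 591.5.
ε = (ΔQ/ΔP)(P̄/Q̄) = (375/-14.8)(39.40/591.5).

-1.688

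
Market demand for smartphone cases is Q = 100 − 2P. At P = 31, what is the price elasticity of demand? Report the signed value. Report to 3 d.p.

At P = 31, Q = 38.
dQ/dP = −2.
ε = (dQ/dP)(P/Q) = (-2)(31/38).
|ε| > 1, so demand is elastic at this price.

-1.632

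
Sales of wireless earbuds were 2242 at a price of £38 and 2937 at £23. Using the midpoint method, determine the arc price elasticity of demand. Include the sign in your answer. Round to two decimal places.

ΔQ = 2937 − 2242 = 695; ΔP = 23 − 38 = -15.
Midpoints: P̄ = 30.50, Q̄ = 2589.5.
ε = (ΔQ/ΔP)(P̄/Q̄) = (695/-15)(30.50/2589.5).

-0.55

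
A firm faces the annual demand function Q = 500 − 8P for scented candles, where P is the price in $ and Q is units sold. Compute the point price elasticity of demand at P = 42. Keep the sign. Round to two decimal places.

-2.05

At P = 42, Q = 164.
dQ/dP = −8.
ε = (dQ/dP)(P/Q) = (-8)(42/164).
|ε| > 1, so demand is elastic at this price.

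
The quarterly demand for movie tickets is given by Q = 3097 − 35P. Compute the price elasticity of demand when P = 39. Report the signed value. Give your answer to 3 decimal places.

-0.788

At P = 39, Q = 1732.
dQ/dP = −35.
ε = (dQ/dP)(P/Q) = (-35)(39/1732).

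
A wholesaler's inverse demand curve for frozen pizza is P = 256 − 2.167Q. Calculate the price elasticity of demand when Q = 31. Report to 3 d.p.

-2.811

At Q = 31, P = 256 − 2.167(31) = 188.82.
dP/dQ = −2.167, so dQ/dP = 1/(−2.167) = -0.461.
ε = (dQ/dP)(P/Q) = (-0.461)(188.82/31).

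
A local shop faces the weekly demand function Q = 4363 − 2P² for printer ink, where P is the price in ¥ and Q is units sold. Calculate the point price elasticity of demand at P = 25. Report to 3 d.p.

At P = 25, Q = 3113.
dQ/dP = −4P = -100.
ε = (dQ/dP)(P/Q) = (-100)(25/3113).
|ε| < 1, so demand is inelastic at this price.

-0.803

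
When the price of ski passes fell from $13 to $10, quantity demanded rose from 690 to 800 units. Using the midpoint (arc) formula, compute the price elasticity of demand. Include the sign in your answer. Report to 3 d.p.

-0.566

ΔQ = 800 − 690 = 110; ΔP = 10 − 13 = -3.
Midpoints: P̄ = 11.50, Q̄ = 745.0.
ε = (ΔQ/ΔP)(P̄/Q̄) = (110/-3)(11.50/745.0).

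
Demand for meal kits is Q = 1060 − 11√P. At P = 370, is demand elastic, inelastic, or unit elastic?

inelastic

Q = 848.411, dQ/dP = -0.286.
ε = (dQ/dP)(P/Q) ≈ -0.125.
|ε| = 0.12 < 1.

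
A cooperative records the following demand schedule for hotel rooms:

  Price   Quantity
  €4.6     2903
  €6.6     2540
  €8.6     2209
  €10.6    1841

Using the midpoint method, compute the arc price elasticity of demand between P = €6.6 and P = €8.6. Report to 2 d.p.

At P = 6.6, Q = 2540; at P = 8.6, Q = 2209.
ΔQ = -331, ΔP = 2.0. Midpoints: P̄ = 7.60, Q̄ = 2374.5.
ε = (ΔQ/ΔP)(P̄/Q̄) = (-331/2.0)(7.60/2374.5).

-0.53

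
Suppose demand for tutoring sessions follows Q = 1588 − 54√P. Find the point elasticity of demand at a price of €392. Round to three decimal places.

At P = 392, Q = 518.855.
dQ/dP = −54/(2√P) = -1.364.
ε = (dQ/dP)(P/Q) = (-1.364)(392/518.855).

-1.030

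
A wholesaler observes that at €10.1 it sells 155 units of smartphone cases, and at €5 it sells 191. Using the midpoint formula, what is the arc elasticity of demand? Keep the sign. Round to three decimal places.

-0.308

ΔQ = 191 − 155 = 36; ΔP = 5 − 10.1 = -5.1.
Midpoints: P̄ = 7.55, Q̄ = 173.0.
ε = (ΔQ/ΔP)(P̄/Q̄) = (36/-5.1)(7.55/173.0).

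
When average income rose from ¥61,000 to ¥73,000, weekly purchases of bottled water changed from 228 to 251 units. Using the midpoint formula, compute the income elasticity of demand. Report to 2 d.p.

ΔQ = 23, ΔI = 12000. Midpoints: Ī = 67,000, Q̄ = 239.5.
ε_I = (ΔQ/ΔI)(Ī/Q̄) = (23/12000)(67000/239.5).

0.54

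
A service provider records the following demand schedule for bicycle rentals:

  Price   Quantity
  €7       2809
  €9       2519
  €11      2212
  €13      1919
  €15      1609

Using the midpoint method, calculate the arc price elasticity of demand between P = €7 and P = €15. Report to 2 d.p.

-0.75

At P = 7, Q = 2809; at P = 15, Q = 1609.
ΔQ = -1200, ΔP = 8. Midpoints: P̄ = 11.00, Q̄ = 2209.0.
ε = (ΔQ/ΔP)(P̄/Q̄) = (-1200/8)(11.00/2209.0).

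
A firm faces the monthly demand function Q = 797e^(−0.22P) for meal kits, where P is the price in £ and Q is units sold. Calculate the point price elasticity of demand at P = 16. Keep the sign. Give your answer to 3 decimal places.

At P = 16, Q = 23.591.
dQ/dP = −0.22·797e^(−0.22P) = −0.22Q = -5.190.
ε = (dQ/dP)(P/Q) = (-5.190)(16/23.591).

-3.520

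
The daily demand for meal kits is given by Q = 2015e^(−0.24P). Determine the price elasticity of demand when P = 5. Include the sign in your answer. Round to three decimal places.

At P = 5, Q = 606.906.
dQ/dP = −0.24·2015e^(−0.24P) = −0.24Q = -145.658.
ε = (dQ/dP)(P/Q) = (-145.658)(5/606.906).

-1.200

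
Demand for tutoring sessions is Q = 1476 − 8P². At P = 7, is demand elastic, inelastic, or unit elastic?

inelastic

Q = 1084, dQ/dP = -112.
ε = (dQ/dP)(P/Q) ≈ -0.723.
|ε| = 0.72 < 1.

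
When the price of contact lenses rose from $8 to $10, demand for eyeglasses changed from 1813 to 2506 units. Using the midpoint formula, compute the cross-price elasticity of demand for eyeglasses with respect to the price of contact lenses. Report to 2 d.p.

1.44

ΔQ_x = 2506 − 1813 = 693; ΔP_y = 10 − 8 = 2.
Midpoints: P̄_y = 9.00, Q̄_x = 2159.5.
ε_xy = (ΔQ_x/ΔP_y)(P̄_y/Q̄_x) = (693/2)(9.00/2159.5).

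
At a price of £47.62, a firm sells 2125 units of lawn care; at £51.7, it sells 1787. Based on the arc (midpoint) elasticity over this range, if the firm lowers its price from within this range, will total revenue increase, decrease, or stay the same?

Arc ε = (-338/4.08)(49.66/1956.0) ≈ -2.103.
|ε| = 2.10 > 1, so demand is elastic. A price cut therefore raises total revenue.

increase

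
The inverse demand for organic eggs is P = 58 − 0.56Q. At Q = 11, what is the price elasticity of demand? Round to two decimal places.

At Q = 11, P = 58 − 0.56(11) = 51.84.
dP/dQ = −0.56, so dQ/dP = 1/(−0.56) = -1.786.
ε = (dQ/dP)(P/Q) = (-1.786)(51.84/11).

-8.42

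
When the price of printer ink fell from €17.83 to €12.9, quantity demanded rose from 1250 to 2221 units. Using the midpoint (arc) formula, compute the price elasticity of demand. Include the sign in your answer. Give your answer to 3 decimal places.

ΔQ = 2221 − 1250 = 971; ΔP = 12.9 − 17.83 = -4.93.
Midpoints: P̄ = 15.36, Q̄ = 1735.5.
ε = (ΔQ/ΔP)(P̄/Q̄) = (971/-4.93)(15.36/1735.5).

-1.744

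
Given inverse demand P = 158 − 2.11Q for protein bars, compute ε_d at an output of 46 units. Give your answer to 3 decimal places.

-0.628

At Q = 46, P = 158 − 2.11(46) = 60.94.
dP/dQ = −2.11, so dQ/dP = 1/(−2.11) = -0.474.
ε = (dQ/dP)(P/Q) = (-0.474)(60.94/46).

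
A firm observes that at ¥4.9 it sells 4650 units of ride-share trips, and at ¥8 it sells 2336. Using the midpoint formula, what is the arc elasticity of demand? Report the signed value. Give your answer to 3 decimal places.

-1.378

ΔQ = 2336 − 4650 = -2314; ΔP = 8 − 4.9 = 3.1.
Midpoints: P̄ = 6.45, Q̄ = 3493.0.
ε = (ΔQ/ΔP)(P̄/Q̄) = (-2314/3.1)(6.45/3493.0).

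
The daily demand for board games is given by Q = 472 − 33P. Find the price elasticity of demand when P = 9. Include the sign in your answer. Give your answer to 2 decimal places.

-1.70

At P = 9, Q = 175.
dQ/dP = −33.
ε = (dQ/dP)(P/Q) = (-33)(9/175).
|ε| > 1, so demand is elastic at this price.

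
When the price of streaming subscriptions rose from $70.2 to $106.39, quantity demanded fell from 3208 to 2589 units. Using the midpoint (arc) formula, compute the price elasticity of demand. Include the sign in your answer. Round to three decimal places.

-0.521

ΔQ = 2589 − 3208 = -619; ΔP = 106.39 − 70.2 = 36.19.
Midpoints: P̄ = 88.30, Q̄ = 2898.5.
ε = (ΔQ/ΔP)(P̄/Q̄) = (-619/36.19)(88.30/2898.5).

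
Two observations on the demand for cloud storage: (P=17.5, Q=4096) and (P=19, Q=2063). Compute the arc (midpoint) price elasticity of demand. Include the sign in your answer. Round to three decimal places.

-8.032

ΔQ = 2063 − 4096 = -2033; ΔP = 19 − 17.5 = 1.5.
Midpoints: P̄ = 18.25, Q̄ = 3079.5.
ε = (ΔQ/ΔP)(P̄/Q̄) = (-2033/1.5)(18.25/3079.5).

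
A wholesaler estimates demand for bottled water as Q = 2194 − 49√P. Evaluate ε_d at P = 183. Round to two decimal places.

At P = 183, Q = 1531.140.
dQ/dP = −49/(2√P) = -1.811.
ε = (dQ/dP)(P/Q) = (-1.811)(183/1531.140).

-0.22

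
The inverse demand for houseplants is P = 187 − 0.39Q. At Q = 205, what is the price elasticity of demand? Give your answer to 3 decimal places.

-1.339

At Q = 205, P = 187 − 0.39(205) = 107.05.
dP/dQ = −0.39, so dQ/dP = 1/(−0.39) = -2.564.
ε = (dQ/dP)(P/Q) = (-2.564)(107.05/205).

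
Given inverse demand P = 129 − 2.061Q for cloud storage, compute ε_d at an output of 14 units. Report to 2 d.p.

At Q = 14, P = 129 − 2.061(14) = 100.15.
dP/dQ = −2.061, so dQ/dP = 1/(−2.061) = -0.485.
ε = (dQ/dP)(P/Q) = (-0.485)(100.15/14).

-3.47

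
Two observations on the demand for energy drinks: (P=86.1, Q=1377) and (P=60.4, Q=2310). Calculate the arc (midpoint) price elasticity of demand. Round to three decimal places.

-1.442

ΔQ = 2310 − 1377 = 933; ΔP = 60.4 − 86.1 = -25.7.
Midpoints: P̄ = 73.25, Q̄ = 1843.5.
ε = (ΔQ/ΔP)(P̄/Q̄) = (933/-25.7)(73.25/1843.5).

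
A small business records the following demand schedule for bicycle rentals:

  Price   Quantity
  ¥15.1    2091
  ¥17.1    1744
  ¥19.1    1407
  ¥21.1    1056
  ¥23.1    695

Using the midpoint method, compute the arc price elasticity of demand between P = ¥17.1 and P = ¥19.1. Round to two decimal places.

-1.94

At P = 17.1, Q = 1744; at P = 19.1, Q = 1407.
ΔQ = -337, ΔP = 2.0. Midpoints: P̄ = 18.10, Q̄ = 1575.5.
ε = (ΔQ/ΔP)(P̄/Q̄) = (-337/2.0)(18.10/1575.5).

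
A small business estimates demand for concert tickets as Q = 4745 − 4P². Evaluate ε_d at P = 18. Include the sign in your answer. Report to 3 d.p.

-0.752

At P = 18, Q = 3449.
dQ/dP = −8P = -144.
ε = (dQ/dP)(P/Q) = (-144)(18/3449).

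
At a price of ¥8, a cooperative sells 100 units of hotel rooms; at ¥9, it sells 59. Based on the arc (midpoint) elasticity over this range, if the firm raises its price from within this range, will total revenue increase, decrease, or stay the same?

decrease

Arc ε = (-41/1)(8.50/79.5) ≈ -4.384.
|ε| = 4.38 > 1, so demand is elastic. A price rise therefore reduces total revenue.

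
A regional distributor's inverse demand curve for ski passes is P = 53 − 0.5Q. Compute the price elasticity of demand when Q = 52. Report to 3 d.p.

-1.038

At Q = 52, P = 53 − 0.5(52) = 27.00.
dP/dQ = −0.5, so dQ/dP = 1/(−0.5) = -2.000.
ε = (dQ/dP)(P/Q) = (-2.000)(27.00/52).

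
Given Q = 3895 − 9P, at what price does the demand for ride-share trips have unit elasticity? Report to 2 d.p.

216.39

For linear demand Q = a − bP, ε = −bP/(a − bP). |ε| = 1 when bP = a − bP, i.e. P = a/(2b).
P = 3895/(2·9) = 3895/18 = 216.3889.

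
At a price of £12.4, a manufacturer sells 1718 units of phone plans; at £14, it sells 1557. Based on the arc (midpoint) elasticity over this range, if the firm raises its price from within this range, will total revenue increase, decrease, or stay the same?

Arc ε = (-161/1.6)(13.20/1637.5) ≈ -0.811.
|ε| = 0.81 < 1, so demand is inelastic. A price rise therefore raises total revenue.

increase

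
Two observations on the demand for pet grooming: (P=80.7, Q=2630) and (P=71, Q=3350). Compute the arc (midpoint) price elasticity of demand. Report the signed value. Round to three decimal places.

-1.883

ΔQ = 3350 − 2630 = 720; ΔP = 71 − 80.7 = -9.7.
Midpoints: P̄ = 75.85, Q̄ = 2990.0.
ε = (ΔQ/ΔP)(P̄/Q̄) = (720/-9.7)(75.85/2990.0).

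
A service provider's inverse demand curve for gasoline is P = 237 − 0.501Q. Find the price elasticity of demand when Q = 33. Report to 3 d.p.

At Q = 33, P = 237 − 0.501(33) = 220.47.
dP/dQ = −0.501, so dQ/dP = 1/(−0.501) = -1.996.
ε = (dQ/dP)(P/Q) = (-1.996)(220.47/33).

-13.335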